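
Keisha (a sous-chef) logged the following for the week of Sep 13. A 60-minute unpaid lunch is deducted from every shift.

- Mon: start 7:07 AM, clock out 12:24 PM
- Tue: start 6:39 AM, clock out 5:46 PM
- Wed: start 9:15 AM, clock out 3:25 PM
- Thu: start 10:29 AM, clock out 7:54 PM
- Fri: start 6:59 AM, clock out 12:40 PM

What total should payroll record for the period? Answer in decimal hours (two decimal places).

32.67 hours

Mon: 7:07 AM–12:24 PM = 5 h 17 min; less 60 min break → 4 h 17 min
Tue: 6:39 AM–5:46 PM = 11 h 7 min; less 60 min break → 10 h 7 min
Wed: 9:15 AM–3:25 PM = 6 h 10 min; less 60 min break → 5 h 10 min
Thu: 10:29 AM–7:54 PM = 9 h 25 min; less 60 min break → 8 h 25 min
Fri: 6:59 AM–12:40 PM = 5 h 41 min; less 60 min break → 4 h 41 min
Total: 4 h 17 min + 10 h 7 min + 5 h 10 min + 8 h 25 min + 4 h 41 min = 32 h 40 min.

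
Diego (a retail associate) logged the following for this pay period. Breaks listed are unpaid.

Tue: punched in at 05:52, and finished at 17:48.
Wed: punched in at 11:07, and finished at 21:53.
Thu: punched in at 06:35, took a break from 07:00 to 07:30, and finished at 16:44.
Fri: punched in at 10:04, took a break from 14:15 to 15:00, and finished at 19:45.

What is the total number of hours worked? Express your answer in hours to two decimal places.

Tue: 05:52–17:48 = 11 h 56 min
Wed: 11:07–21:53 = 10 h 46 min
Thu: 06:35–16:44 = 10 h 9 min; less 30 min break → 9 h 39 min
Fri: 10:04–19:45 = 9 h 41 min; less 45 min break → 8 h 56 min
Total: 11 h 56 min + 10 h 46 min + 9 h 39 min + 8 h 56 min = 41 h 17 min.

41.28 hours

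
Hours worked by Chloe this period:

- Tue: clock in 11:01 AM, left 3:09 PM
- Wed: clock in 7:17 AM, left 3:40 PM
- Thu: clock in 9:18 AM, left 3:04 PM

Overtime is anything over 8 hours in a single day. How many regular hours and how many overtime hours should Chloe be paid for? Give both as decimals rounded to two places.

Regular 17.90 hours, overtime 0.38 hours

Tue: 11:01 AM–3:09 PM = 4 h 8 min
Wed: 7:17 AM–3:40 PM = 8 h 23 min
Thu: 9:18 AM–3:04 PM = 5 h 46 min
Tue reg 4 h 8 min / OT 0 h 0 min; Wed reg 8 h 0 min / OT 0 h 23 min; Thu reg 5 h 46 min / OT 0 h 0 min.
Totals: regular 17 h 54 min, overtime 0 h 23 min.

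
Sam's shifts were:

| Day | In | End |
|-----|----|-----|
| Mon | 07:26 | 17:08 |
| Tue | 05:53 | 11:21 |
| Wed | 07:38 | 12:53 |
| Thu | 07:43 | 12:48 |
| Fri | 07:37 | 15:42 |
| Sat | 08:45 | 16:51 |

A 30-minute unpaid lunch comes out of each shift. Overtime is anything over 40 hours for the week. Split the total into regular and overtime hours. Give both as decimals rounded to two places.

Regular 38.68 hours, overtime 0.00 hours

Mon: 07:26–17:08 = 9 h 42 min; less 30 min break → 9 h 12 min
Tue: 05:53–11:21 = 5 h 28 min; less 30 min break → 4 h 58 min
Wed: 07:38–12:53 = 5 h 15 min; less 30 min break → 4 h 45 min
Thu: 07:43–12:48 = 5 h 5 min; less 30 min break → 4 h 35 min
Fri: 07:37–15:42 = 8 h 5 min; less 30 min break → 7 h 35 min
Sat: 08:45–16:51 = 8 h 6 min; less 30 min break → 7 h 36 min
Total worked: 38 h 41 min = 38.68 h.
Threshold 40 h → overtime 0 h 0 min, regular 38 h 41 min.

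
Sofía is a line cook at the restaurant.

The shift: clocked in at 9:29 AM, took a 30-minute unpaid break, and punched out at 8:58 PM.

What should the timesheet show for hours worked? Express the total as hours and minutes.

The shift: 9:29 AM–8:58 PM = 11 h 29 min; less 30 min break → 10 h 59 min

10 h 59 min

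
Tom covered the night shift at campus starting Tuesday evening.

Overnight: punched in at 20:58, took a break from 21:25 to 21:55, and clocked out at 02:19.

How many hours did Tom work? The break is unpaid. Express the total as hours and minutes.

Overnight: 20:58 → midnight = 3 h 2 min; midnight → 02:19 = 2 h 19 min; span 5 h 21 min; less 30 min break → 4 h 51 min

4 h 51 min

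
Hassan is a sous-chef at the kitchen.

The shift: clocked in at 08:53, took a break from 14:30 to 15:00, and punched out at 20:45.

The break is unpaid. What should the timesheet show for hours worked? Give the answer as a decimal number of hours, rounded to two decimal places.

The shift: 08:53–20:45 = 11 h 52 min; less 30 min break → 11 h 22 min

11.37 hours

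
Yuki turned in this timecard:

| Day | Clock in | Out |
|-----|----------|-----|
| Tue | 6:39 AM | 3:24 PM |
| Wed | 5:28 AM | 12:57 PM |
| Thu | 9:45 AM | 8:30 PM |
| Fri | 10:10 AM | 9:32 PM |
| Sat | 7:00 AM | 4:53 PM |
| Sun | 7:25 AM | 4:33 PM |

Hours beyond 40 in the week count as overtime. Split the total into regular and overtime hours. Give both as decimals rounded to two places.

Tue: 6:39 AM–3:24 PM = 8 h 45 min
Wed: 5:28 AM–12:57 PM = 7 h 29 min
Thu: 9:45 AM–8:30 PM = 10 h 45 min
Fri: 10:10 AM–9:32 PM = 11 h 22 min
Sat: 7:00 AM–4:53 PM = 9 h 53 min
Sun: 7:25 AM–4:33 PM = 9 h 8 min
Total worked: 57 h 22 min = 57.37 h.
Threshold 40 h → overtime 17 h 22 min, regular 40 h 0 min.

Regular 40.00 hours, overtime 17.37 hours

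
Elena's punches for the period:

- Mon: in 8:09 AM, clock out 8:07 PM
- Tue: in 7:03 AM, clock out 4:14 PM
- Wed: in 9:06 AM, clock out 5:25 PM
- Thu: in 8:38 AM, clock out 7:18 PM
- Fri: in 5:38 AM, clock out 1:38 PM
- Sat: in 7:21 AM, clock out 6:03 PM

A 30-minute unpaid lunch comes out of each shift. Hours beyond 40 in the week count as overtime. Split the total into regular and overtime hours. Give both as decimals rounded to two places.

Mon: 8:09 AM–8:07 PM = 11 h 58 min; less 30 min break → 11 h 28 min
Tue: 7:03 AM–4:14 PM = 9 h 11 min; less 30 min break → 8 h 41 min
Wed: 9:06 AM–5:25 PM = 8 h 19 min; less 30 min break → 7 h 49 min
Thu: 8:38 AM–7:18 PM = 10 h 40 min; less 30 min break → 10 h 10 min
Fri: 5:38 AM–1:38 PM = 8 h 0 min; less 30 min break → 7 h 30 min
Sat: 7:21 AM–6:03 PM = 10 h 42 min; less 30 min break → 10 h 12 min
Total worked: 55 h 50 min = 55.83 h.
Threshold 40 h → overtime 15 h 50 min, regular 40 h 0 min.

Regular 40.00 hours, overtime 15.83 hours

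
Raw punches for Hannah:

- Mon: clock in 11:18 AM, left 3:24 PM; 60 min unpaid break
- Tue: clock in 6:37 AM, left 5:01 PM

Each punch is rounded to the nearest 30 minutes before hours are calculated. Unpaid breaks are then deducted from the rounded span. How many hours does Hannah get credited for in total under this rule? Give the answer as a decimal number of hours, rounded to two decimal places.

13.50 hours

Mon: in 11:18 AM→11:30 AM, out 3:24 PM→3:30 PM; 4 h 0 min − 60 min = 3 h 0 min
Tue: in 6:37 AM→6:30 AM, out 5:01 PM→5:00 PM; 10 h 30 min
Total credited: 13 h 30 min.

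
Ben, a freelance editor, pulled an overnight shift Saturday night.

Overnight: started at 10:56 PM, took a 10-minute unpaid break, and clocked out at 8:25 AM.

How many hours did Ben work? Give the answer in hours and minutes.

Overnight: 10:56 PM → midnight = 1 h 4 min; midnight → 8:25 AM = 8 h 25 min; span 9 h 29 min; less 10 min break → 9 h 19 min

9 h 19 min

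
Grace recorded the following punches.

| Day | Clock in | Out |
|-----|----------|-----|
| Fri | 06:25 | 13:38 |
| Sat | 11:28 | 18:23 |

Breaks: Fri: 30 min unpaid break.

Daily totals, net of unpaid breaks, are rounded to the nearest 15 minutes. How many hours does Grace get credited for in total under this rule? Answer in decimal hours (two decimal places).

13.75 hours

Fri: 06:25–13:38 = 7 h 13 min − 30 min = 6 h 43 min → rounds to 6 h 45 min
Sat: 11:28–18:23 = 6 h 55 min → rounds to 7 h 0 min
Total credited: 13 h 45 min.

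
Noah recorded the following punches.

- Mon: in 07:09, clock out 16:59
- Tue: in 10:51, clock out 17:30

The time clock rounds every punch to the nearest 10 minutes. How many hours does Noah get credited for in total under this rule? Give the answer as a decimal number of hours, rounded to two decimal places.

16.50 hours

Mon: in 07:09→07:10, out 16:59→17:00; 9 h 50 min
Tue: in 10:51→10:50, out 17:30→17:30; 6 h 40 min
Total credited: 16 h 30 min.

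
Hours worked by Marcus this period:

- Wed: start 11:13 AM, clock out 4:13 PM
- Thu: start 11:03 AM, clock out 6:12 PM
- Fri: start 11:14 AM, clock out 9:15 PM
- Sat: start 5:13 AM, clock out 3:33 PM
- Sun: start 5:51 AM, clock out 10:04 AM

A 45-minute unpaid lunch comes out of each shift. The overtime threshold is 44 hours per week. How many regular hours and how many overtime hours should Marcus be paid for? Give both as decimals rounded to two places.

Regular 32.97 hours, overtime 0.00 hours

Wed: 11:13 AM–4:13 PM = 5 h 0 min; less 45 min break → 4 h 15 min
Thu: 11:03 AM–6:12 PM = 7 h 9 min; less 45 min break → 6 h 24 min
Fri: 11:14 AM–9:15 PM = 10 h 1 min; less 45 min break → 9 h 16 min
Sat: 5:13 AM–3:33 PM = 10 h 20 min; less 45 min break → 9 h 35 min
Sun: 5:51 AM–10:04 AM = 4 h 13 min; less 45 min break → 3 h 28 min
Total worked: 32 h 58 min = 32.97 h.
Threshold 44 h → overtime 0 h 0 min, regular 32 h 58 min.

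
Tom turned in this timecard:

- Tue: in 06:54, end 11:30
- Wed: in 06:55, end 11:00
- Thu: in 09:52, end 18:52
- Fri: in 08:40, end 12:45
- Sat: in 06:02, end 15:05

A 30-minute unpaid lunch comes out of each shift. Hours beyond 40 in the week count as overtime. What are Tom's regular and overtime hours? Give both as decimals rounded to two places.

Tue: 06:54–11:30 = 4 h 36 min; less 30 min break → 4 h 6 min
Wed: 06:55–11:00 = 4 h 5 min; less 30 min break → 3 h 35 min
Thu: 09:52–18:52 = 9 h 0 min; less 30 min break → 8 h 30 min
Fri: 08:40–12:45 = 4 h 5 min; less 30 min break → 3 h 35 min
Sat: 06:02–15:05 = 9 h 3 min; less 30 min break → 8 h 33 min
Total worked: 28 h 19 min = 28.32 h.
Threshold 40 h → overtime 0 h 0 min, regular 28 h 19 min.

Regular 28.32 hours, overtime 0.00 hours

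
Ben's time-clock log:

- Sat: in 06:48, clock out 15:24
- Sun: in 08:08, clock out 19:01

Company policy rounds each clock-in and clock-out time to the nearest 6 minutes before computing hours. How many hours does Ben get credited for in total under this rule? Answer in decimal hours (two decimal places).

19.50 hours

Sat: in 06:48→06:48, out 15:24→15:24; 8 h 36 min
Sun: in 08:08→08:06, out 19:01→19:00; 10 h 54 min
Total credited: 19 h 30 min.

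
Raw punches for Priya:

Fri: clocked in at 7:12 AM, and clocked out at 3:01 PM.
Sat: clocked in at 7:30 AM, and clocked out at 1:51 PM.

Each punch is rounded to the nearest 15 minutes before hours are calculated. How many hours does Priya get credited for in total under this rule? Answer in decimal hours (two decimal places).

14.00 hours

Fri: in 7:12 AM→7:15 AM, out 3:01 PM→3:00 PM; 7 h 45 min
Sat: in 7:30 AM→7:30 AM, out 1:51 PM→1:45 PM; 6 h 15 min
Total credited: 14 h 0 min.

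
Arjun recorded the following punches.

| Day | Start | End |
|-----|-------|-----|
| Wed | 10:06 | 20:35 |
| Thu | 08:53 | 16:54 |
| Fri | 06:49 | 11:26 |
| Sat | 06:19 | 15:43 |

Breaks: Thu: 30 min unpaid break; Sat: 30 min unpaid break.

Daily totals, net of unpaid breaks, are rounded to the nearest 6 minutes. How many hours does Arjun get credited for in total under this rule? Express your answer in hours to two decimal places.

31.50 hours

Wed: 10:06–20:35 = 10 h 29 min → rounds to 10 h 30 min
Thu: 08:53–16:54 = 8 h 1 min − 30 min = 7 h 31 min → rounds to 7 h 30 min
Fri: 06:49–11:26 = 4 h 37 min → rounds to 4 h 36 min
Sat: 06:19–15:43 = 9 h 24 min − 30 min = 8 h 54 min → rounds to 8 h 54 min
Total credited: 31 h 30 min.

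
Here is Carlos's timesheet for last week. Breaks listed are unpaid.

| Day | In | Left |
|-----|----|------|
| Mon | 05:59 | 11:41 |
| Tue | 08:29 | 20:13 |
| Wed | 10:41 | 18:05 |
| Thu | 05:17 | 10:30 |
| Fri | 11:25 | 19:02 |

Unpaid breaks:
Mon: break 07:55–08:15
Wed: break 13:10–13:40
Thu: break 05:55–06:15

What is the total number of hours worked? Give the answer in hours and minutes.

Mon: 05:59–11:41 = 5 h 42 min; less 20 min break → 5 h 22 min
Tue: 08:29–20:13 = 11 h 44 min
Wed: 10:41–18:05 = 7 h 24 min; less 30 min break → 6 h 54 min
Thu: 05:17–10:30 = 5 h 13 min; less 20 min break → 4 h 53 min
Fri: 11:25–19:02 = 7 h 37 min
Total: 5 h 22 min + 11 h 44 min + 6 h 54 min + 4 h 53 min + 7 h 37 min = 36 h 30 min.

36 h 30 min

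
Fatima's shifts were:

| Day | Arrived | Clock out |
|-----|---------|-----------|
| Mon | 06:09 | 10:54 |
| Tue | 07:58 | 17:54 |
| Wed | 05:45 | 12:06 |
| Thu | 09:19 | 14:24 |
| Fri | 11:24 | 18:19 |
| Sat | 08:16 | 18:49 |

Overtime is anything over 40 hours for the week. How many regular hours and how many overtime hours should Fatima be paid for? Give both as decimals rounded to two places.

Mon: 06:09–10:54 = 4 h 45 min
Tue: 07:58–17:54 = 9 h 56 min
Wed: 05:45–12:06 = 6 h 21 min
Thu: 09:19–14:24 = 5 h 5 min
Fri: 11:24–18:19 = 6 h 55 min
Sat: 08:16–18:49 = 10 h 33 min
Total worked: 43 h 35 min = 43.58 h.
Threshold 40 h → overtime 3 h 35 min, regular 40 h 0 min.

Regular 40.00 hours, overtime 3.58 hours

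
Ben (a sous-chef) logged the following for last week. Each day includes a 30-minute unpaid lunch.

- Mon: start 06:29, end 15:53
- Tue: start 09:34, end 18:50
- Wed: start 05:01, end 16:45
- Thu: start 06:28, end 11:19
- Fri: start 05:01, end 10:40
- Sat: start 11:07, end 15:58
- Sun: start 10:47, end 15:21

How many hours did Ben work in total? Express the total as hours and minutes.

Mon: 06:29–15:53 = 9 h 24 min; less 30 min break → 8 h 54 min
Tue: 09:34–18:50 = 9 h 16 min; less 30 min break → 8 h 46 min
Wed: 05:01–16:45 = 11 h 44 min; less 30 min break → 11 h 14 min
Thu: 06:28–11:19 = 4 h 51 min; less 30 min break → 4 h 21 min
Fri: 05:01–10:40 = 5 h 39 min; less 30 min break → 5 h 9 min
Sat: 11:07–15:58 = 4 h 51 min; less 30 min break → 4 h 21 min
Sun: 10:47–15:21 = 4 h 34 min; less 30 min break → 4 h 4 min
Total: 8 h 54 min + 8 h 46 min + 11 h 14 min + 4 h 21 min + 5 h 9 min + 4 h 21 min + 4 h 4 min = 46 h 49 min.

46 h 49 min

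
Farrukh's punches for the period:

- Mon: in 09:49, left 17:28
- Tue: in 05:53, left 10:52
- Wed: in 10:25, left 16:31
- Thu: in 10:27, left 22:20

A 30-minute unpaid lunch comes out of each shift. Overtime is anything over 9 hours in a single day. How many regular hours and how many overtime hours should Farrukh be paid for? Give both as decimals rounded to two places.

Regular 26.23 hours, overtime 2.38 hours

Mon: 09:49–17:28 = 7 h 39 min; less 30 min break → 7 h 9 min
Tue: 05:53–10:52 = 4 h 59 min; less 30 min break → 4 h 29 min
Wed: 10:25–16:31 = 6 h 6 min; less 30 min break → 5 h 36 min
Thu: 10:27–22:20 = 11 h 53 min; less 30 min break → 11 h 23 min
Mon reg 7 h 9 min / OT 0 h 0 min; Tue reg 4 h 29 min / OT 0 h 0 min; Wed reg 5 h 36 min / OT 0 h 0 min; Thu reg 9 h 0 min / OT 2 h 23 min.
Totals: regular 26 h 14 min, overtime 2 h 23 min.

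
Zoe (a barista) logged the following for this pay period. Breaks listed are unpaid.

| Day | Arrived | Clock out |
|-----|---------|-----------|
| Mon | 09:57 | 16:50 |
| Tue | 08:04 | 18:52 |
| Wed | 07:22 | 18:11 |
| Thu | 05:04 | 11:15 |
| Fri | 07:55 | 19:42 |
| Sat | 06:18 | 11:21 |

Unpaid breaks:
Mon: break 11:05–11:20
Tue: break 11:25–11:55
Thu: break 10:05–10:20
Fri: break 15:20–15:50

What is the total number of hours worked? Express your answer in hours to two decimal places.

Mon: 09:57–16:50 = 6 h 53 min; less 15 min break → 6 h 38 min
Tue: 08:04–18:52 = 10 h 48 min; less 30 min break → 10 h 18 min
Wed: 07:22–18:11 = 10 h 49 min
Thu: 05:04–11:15 = 6 h 11 min; less 15 min break → 5 h 56 min
Fri: 07:55–19:42 = 11 h 47 min; less 30 min break → 11 h 17 min
Sat: 06:18–11:21 = 5 h 3 min
Total: 6 h 38 min + 10 h 18 min + 10 h 49 min + 5 h 56 min + 11 h 17 min + 5 h 3 min = 50 h 1 min.

50.02 hours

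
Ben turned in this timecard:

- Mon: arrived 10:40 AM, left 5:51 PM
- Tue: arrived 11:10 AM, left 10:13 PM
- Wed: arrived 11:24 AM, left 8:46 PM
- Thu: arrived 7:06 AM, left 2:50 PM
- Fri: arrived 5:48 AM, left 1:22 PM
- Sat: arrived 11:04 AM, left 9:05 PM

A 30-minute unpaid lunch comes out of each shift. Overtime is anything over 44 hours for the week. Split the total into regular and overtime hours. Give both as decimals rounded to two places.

Regular 44.00 hours, overtime 5.92 hours

Mon: 10:40 AM–5:51 PM = 7 h 11 min; less 30 min break → 6 h 41 min
Tue: 11:10 AM–10:13 PM = 11 h 3 min; less 30 min break → 10 h 33 min
Wed: 11:24 AM–8:46 PM = 9 h 22 min; less 30 min break → 8 h 52 min
Thu: 7:06 AM–2:50 PM = 7 h 44 min; less 30 min break → 7 h 14 min
Fri: 5:48 AM–1:22 PM = 7 h 34 min; less 30 min break → 7 h 4 min
Sat: 11:04 AM–9:05 PM = 10 h 1 min; less 30 min break → 9 h 31 min
Total worked: 49 h 55 min = 49.92 h.
Threshold 44 h → overtime 5 h 55 min, regular 44 h 0 min.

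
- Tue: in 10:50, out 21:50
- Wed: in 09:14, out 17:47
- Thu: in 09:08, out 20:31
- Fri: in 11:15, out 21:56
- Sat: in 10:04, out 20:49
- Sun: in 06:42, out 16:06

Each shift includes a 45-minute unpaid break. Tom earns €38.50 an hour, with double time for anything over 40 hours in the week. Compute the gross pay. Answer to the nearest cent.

Tue: 10:50–21:50 = 11 h 0 min; less 45 min break → 10 h 15 min
Wed: 09:14–17:47 = 8 h 33 min; less 45 min break → 7 h 48 min
Thu: 09:08–20:31 = 11 h 23 min; less 45 min break → 10 h 38 min
Fri: 11:15–21:56 = 10 h 41 min; less 45 min break → 9 h 56 min
Sat: 10:04–20:49 = 10 h 45 min; less 45 min break → 10 h 0 min
Sun: 06:42–16:06 = 9 h 24 min; less 45 min break → 8 h 39 min
Total worked: 57 h 16 min = 3436 min.
Regular 40 h 0 min = 2400 min at €38.50/h; overtime 17 h 16 min = 1036 min at €77.00/h.
Pay = (2400 × €38.50 + 1036 × €77.00) ÷ 60 = €2869.53.

€2869.53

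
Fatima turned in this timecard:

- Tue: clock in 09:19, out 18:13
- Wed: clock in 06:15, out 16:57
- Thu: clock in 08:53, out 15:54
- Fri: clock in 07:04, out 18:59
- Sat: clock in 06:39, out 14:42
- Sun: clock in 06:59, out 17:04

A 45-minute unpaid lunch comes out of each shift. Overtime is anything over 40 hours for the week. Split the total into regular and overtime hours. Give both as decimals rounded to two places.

Regular 40.00 hours, overtime 12.17 hours

Tue: 09:19–18:13 = 8 h 54 min; less 45 min break → 8 h 9 min
Wed: 06:15–16:57 = 10 h 42 min; less 45 min break → 9 h 57 min
Thu: 08:53–15:54 = 7 h 1 min; less 45 min break → 6 h 16 min
Fri: 07:04–18:59 = 11 h 55 min; less 45 min break → 11 h 10 min
Sat: 06:39–14:42 = 8 h 3 min; less 45 min break → 7 h 18 min
Sun: 06:59–17:04 = 10 h 5 min; less 45 min break → 9 h 20 min
Total worked: 52 h 10 min = 52.17 h.
Threshold 40 h → overtime 12 h 10 min, regular 40 h 0 min.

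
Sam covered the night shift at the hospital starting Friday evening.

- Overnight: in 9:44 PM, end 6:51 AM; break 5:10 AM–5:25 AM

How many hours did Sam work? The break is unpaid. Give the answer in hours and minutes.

8 h 52 min

Overnight: 9:44 PM → midnight = 2 h 16 min; midnight → 6:51 AM = 6 h 51 min; span 9 h 7 min; less 15 min break → 8 h 52 min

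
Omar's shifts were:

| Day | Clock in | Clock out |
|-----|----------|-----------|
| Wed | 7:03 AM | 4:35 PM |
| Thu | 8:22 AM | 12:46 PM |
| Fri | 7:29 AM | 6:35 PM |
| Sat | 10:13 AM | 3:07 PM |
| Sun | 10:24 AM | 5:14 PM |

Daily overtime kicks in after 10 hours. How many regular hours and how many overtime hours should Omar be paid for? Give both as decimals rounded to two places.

Regular 35.67 hours, overtime 1.10 hours

Wed: 7:03 AM–4:35 PM = 9 h 32 min
Thu: 8:22 AM–12:46 PM = 4 h 24 min
Fri: 7:29 AM–6:35 PM = 11 h 6 min
Sat: 10:13 AM–3:07 PM = 4 h 54 min
Sun: 10:24 AM–5:14 PM = 6 h 50 min
Wed reg 9 h 32 min / OT 0 h 0 min; Thu reg 4 h 24 min / OT 0 h 0 min; Fri reg 10 h 0 min / OT 1 h 6 min; Sat reg 4 h 54 min / OT 0 h 0 min; Sun reg 6 h 50 min / OT 0 h 0 min.
Totals: regular 35 h 40 min, overtime 1 h 6 min.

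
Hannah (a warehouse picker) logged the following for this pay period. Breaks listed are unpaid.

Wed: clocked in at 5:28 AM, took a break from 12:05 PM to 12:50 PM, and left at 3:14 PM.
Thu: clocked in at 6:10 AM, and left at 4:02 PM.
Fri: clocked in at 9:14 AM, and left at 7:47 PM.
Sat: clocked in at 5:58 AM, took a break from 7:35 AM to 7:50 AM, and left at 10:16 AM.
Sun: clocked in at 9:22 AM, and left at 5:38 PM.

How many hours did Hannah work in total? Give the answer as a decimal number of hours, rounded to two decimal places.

41.75 hours

Wed: 5:28 AM–3:14 PM = 9 h 46 min; less 45 min break → 9 h 1 min
Thu: 6:10 AM–4:02 PM = 9 h 52 min
Fri: 9:14 AM–7:47 PM = 10 h 33 min
Sat: 5:58 AM–10:16 AM = 4 h 18 min; less 15 min break → 4 h 3 min
Sun: 9:22 AM–5:38 PM = 8 h 16 min
Total: 9 h 1 min + 9 h 52 min + 10 h 33 min + 4 h 3 min + 8 h 16 min = 41 h 45 min.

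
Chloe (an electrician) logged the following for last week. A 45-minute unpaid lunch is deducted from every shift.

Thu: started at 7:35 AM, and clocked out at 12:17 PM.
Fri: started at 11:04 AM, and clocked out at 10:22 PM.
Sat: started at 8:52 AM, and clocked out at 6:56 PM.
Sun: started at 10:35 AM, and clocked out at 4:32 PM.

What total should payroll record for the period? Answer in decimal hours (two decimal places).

29.02 hours

Thu: 7:35 AM–12:17 PM = 4 h 42 min; less 45 min break → 3 h 57 min
Fri: 11:04 AM–10:22 PM = 11 h 18 min; less 45 min break → 10 h 33 min
Sat: 8:52 AM–6:56 PM = 10 h 4 min; less 45 min break → 9 h 19 min
Sun: 10:35 AM–4:32 PM = 5 h 57 min; less 45 min break → 5 h 12 min
Total: 3 h 57 min + 10 h 33 min + 9 h 19 min + 5 h 12 min = 29 h 1 min.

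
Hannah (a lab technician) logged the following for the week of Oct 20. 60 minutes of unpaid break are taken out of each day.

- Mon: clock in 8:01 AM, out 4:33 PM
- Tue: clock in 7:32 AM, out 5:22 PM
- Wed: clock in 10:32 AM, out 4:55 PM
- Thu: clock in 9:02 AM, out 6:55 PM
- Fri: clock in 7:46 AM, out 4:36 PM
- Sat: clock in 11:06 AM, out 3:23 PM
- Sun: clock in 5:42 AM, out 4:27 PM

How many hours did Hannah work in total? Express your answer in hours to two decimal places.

Mon: 8:01 AM–4:33 PM = 8 h 32 min; less 60 min break → 7 h 32 min
Tue: 7:32 AM–5:22 PM = 9 h 50 min; less 60 min break → 8 h 50 min
Wed: 10:32 AM–4:55 PM = 6 h 23 min; less 60 min break → 5 h 23 min
Thu: 9:02 AM–6:55 PM = 9 h 53 min; less 60 min break → 8 h 53 min
Fri: 7:46 AM–4:36 PM = 8 h 50 min; less 60 min break → 7 h 50 min
Sat: 11:06 AM–3:23 PM = 4 h 17 min; less 60 min break → 3 h 17 min
Sun: 5:42 AM–4:27 PM = 10 h 45 min; less 60 min break → 9 h 45 min
Total: 7 h 32 min + 8 h 50 min + 5 h 23 min + 8 h 53 min + 7 h 50 min + 3 h 17 min + 9 h 45 min = 51 h 30 min.

51.50 hours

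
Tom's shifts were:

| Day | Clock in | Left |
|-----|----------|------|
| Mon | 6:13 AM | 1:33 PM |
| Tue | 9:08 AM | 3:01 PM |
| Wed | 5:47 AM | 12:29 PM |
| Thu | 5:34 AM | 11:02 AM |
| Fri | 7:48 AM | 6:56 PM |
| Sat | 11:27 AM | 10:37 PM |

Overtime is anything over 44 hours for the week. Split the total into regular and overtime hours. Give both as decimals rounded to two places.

Mon: 6:13 AM–1:33 PM = 7 h 20 min
Tue: 9:08 AM–3:01 PM = 5 h 53 min
Wed: 5:47 AM–12:29 PM = 6 h 42 min
Thu: 5:34 AM–11:02 AM = 5 h 28 min
Fri: 7:48 AM–6:56 PM = 11 h 8 min
Sat: 11:27 AM–10:37 PM = 11 h 10 min
Total worked: 47 h 41 min = 47.68 h.
Threshold 44 h → overtime 3 h 41 min, regular 44 h 0 min.

Regular 44.00 hours, overtime 3.68 hours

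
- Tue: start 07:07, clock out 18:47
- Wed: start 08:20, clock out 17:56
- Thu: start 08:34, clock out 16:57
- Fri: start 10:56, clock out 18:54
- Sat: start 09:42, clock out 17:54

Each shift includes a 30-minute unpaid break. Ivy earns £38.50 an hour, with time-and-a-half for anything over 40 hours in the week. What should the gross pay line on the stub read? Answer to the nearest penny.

£1731.54

Tue: 07:07–18:47 = 11 h 40 min; less 30 min break → 11 h 10 min
Wed: 08:20–17:56 = 9 h 36 min; less 30 min break → 9 h 6 min
Thu: 08:34–16:57 = 8 h 23 min; less 30 min break → 7 h 53 min
Fri: 10:56–18:54 = 7 h 58 min; less 30 min break → 7 h 28 min
Sat: 09:42–17:54 = 8 h 12 min; less 30 min break → 7 h 42 min
Total worked: 43 h 19 min = 2599 min.
Regular 40 h 0 min = 2400 min at £38.50/h; overtime 3 h 19 min = 199 min at £57.75/h.
Pay = (2400 × £38.50 + 199 × £57.75) ÷ 60 = £1731.54.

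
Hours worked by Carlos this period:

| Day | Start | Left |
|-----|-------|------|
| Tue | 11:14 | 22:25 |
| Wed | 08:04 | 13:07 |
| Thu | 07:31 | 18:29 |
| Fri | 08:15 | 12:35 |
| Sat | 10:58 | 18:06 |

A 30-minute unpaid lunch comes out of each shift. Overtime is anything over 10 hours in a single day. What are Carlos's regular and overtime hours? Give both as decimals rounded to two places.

Tue: 11:14–22:25 = 11 h 11 min; less 30 min break → 10 h 41 min
Wed: 08:04–13:07 = 5 h 3 min; less 30 min break → 4 h 33 min
Thu: 07:31–18:29 = 10 h 58 min; less 30 min break → 10 h 28 min
Fri: 08:15–12:35 = 4 h 20 min; less 30 min break → 3 h 50 min
Sat: 10:58–18:06 = 7 h 8 min; less 30 min break → 6 h 38 min
Tue reg 10 h 0 min / OT 0 h 41 min; Wed reg 4 h 33 min / OT 0 h 0 min; Thu reg 10 h 0 min / OT 0 h 28 min; Fri reg 3 h 50 min / OT 0 h 0 min; Sat reg 6 h 38 min / OT 0 h 0 min.
Totals: regular 35 h 1 min, overtime 1 h 9 min.

Regular 35.02 hours, overtime 1.15 hours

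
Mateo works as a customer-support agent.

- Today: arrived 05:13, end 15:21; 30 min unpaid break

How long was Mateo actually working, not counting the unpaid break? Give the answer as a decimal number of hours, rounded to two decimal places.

9.63 hours

Today: 05:13–15:21 = 10 h 8 min; less 30 min break → 9 h 38 min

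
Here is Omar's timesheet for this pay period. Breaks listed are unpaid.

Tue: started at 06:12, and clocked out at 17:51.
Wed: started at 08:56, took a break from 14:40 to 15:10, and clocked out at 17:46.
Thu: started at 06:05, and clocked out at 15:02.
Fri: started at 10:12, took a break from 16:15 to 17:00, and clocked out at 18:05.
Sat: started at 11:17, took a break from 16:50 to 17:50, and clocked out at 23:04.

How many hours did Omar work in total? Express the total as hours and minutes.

46 h 51 min

Tue: 06:12–17:51 = 11 h 39 min
Wed: 08:56–17:46 = 8 h 50 min; less 30 min break → 8 h 20 min
Thu: 06:05–15:02 = 8 h 57 min
Fri: 10:12–18:05 = 7 h 53 min; less 45 min break → 7 h 8 min
Sat: 11:17–23:04 = 11 h 47 min; less 60 min break → 10 h 47 min
Total: 11 h 39 min + 8 h 20 min + 8 h 57 min + 7 h 8 min + 10 h 47 min = 46 h 51 min.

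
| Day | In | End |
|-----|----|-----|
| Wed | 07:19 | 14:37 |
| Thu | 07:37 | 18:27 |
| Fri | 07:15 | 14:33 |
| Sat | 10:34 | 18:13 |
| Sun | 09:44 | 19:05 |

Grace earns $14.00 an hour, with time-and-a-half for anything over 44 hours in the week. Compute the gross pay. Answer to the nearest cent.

$594.07

Wed: 07:19–14:37 = 7 h 18 min
Thu: 07:37–18:27 = 10 h 50 min
Fri: 07:15–14:33 = 7 h 18 min
Sat: 10:34–18:13 = 7 h 39 min
Sun: 09:44–19:05 = 9 h 21 min
Total worked: 42 h 26 min = 2546 min.
Regular 42 h 26 min = 2546 min at $14.00/h; overtime 0 h 0 min = 0 min at $21.00/h.
Pay = (2546 × $14.00 + 0 × $21.00) ÷ 60 = $594.07.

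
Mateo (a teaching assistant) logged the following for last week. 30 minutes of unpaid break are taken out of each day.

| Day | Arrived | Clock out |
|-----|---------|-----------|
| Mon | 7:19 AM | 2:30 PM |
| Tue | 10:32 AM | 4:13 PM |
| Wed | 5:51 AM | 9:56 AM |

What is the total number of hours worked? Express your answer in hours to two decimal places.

15.45 hours

Mon: 7:19 AM–2:30 PM = 7 h 11 min; less 30 min break → 6 h 41 min
Tue: 10:32 AM–4:13 PM = 5 h 41 min; less 30 min break → 5 h 11 min
Wed: 5:51 AM–9:56 AM = 4 h 5 min; less 30 min break → 3 h 35 min
Total: 6 h 41 min + 5 h 11 min + 3 h 35 min = 15 h 27 min.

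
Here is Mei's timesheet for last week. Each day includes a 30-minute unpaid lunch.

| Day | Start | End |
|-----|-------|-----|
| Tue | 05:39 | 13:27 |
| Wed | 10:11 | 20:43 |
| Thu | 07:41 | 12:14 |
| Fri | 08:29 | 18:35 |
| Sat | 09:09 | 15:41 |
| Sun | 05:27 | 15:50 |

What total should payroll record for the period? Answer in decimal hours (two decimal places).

Tue: 05:39–13:27 = 7 h 48 min; less 30 min break → 7 h 18 min
Wed: 10:11–20:43 = 10 h 32 min; less 30 min break → 10 h 2 min
Thu: 07:41–12:14 = 4 h 33 min; less 30 min break → 4 h 3 min
Fri: 08:29–18:35 = 10 h 6 min; less 30 min break → 9 h 36 min
Sat: 09:09–15:41 = 6 h 32 min; less 30 min break → 6 h 2 min
Sun: 05:27–15:50 = 10 h 23 min; less 30 min break → 9 h 53 min
Total: 7 h 18 min + 10 h 2 min + 4 h 3 min + 9 h 36 min + 6 h 2 min + 9 h 53 min = 46 h 54 min.

46.90 hours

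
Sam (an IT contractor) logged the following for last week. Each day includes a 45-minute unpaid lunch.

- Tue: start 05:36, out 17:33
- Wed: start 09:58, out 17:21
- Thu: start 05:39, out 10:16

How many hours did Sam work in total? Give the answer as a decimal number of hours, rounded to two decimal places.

Tue: 05:36–17:33 = 11 h 57 min; less 45 min break → 11 h 12 min
Wed: 09:58–17:21 = 7 h 23 min; less 45 min break → 6 h 38 min
Thu: 05:39–10:16 = 4 h 37 min; less 45 min break → 3 h 52 min
Total: 11 h 12 min + 6 h 38 min + 3 h 52 min = 21 h 42 min.

21.70 hours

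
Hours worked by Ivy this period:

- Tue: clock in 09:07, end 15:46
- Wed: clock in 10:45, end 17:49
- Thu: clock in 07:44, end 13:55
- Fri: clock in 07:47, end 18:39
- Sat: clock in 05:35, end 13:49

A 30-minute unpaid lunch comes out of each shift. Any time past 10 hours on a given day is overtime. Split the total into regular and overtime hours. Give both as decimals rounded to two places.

Regular 36.13 hours, overtime 0.37 hours

Tue: 09:07–15:46 = 6 h 39 min; less 30 min break → 6 h 9 min
Wed: 10:45–17:49 = 7 h 4 min; less 30 min break → 6 h 34 min
Thu: 07:44–13:55 = 6 h 11 min; less 30 min break → 5 h 41 min
Fri: 07:47–18:39 = 10 h 52 min; less 30 min break → 10 h 22 min
Sat: 05:35–13:49 = 8 h 14 min; less 30 min break → 7 h 44 min
Tue reg 6 h 9 min / OT 0 h 0 min; Wed reg 6 h 34 min / OT 0 h 0 min; Thu reg 5 h 41 min / OT 0 h 0 min; Fri reg 10 h 0 min / OT 0 h 22 min; Sat reg 7 h 44 min / OT 0 h 0 min.
Totals: regular 36 h 8 min, overtime 0 h 22 min.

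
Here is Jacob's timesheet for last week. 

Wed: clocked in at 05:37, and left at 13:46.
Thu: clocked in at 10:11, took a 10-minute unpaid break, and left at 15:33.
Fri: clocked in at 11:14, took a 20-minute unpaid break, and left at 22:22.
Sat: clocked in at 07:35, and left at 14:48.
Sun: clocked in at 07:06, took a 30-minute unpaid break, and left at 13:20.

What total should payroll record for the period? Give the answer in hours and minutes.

37 h 6 min

Wed: 05:37–13:46 = 8 h 9 min
Thu: 10:11–15:33 = 5 h 22 min; less 10 min break → 5 h 12 min
Fri: 11:14–22:22 = 11 h 8 min; less 20 min break → 10 h 48 min
Sat: 07:35–14:48 = 7 h 13 min
Sun: 07:06–13:20 = 6 h 14 min; less 30 min break → 5 h 44 min
Total: 8 h 9 min + 5 h 12 min + 10 h 48 min + 7 h 13 min + 5 h 44 min = 37 h 6 min.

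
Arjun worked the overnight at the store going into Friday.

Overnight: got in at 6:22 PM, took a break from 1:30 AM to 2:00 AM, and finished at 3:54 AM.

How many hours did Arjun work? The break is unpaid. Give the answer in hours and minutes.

9 h 2 min

Overnight: 6:22 PM → midnight = 5 h 38 min; midnight → 3:54 AM = 3 h 54 min; span 9 h 32 min; less 30 min break → 9 h 2 min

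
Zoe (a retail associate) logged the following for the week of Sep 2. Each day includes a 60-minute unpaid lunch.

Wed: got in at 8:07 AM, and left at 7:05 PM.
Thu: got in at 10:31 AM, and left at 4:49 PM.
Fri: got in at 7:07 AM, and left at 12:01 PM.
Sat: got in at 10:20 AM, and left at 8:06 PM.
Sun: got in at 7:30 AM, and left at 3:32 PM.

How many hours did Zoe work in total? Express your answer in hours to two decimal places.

34.97 hours

Wed: 8:07 AM–7:05 PM = 10 h 58 min; less 60 min break → 9 h 58 min
Thu: 10:31 AM–4:49 PM = 6 h 18 min; less 60 min break → 5 h 18 min
Fri: 7:07 AM–12:01 PM = 4 h 54 min; less 60 min break → 3 h 54 min
Sat: 10:20 AM–8:06 PM = 9 h 46 min; less 60 min break → 8 h 46 min
Sun: 7:30 AM–3:32 PM = 8 h 2 min; less 60 min break → 7 h 2 min
Total: 9 h 58 min + 5 h 18 min + 3 h 54 min + 8 h 46 min + 7 h 2 min = 34 h 58 min.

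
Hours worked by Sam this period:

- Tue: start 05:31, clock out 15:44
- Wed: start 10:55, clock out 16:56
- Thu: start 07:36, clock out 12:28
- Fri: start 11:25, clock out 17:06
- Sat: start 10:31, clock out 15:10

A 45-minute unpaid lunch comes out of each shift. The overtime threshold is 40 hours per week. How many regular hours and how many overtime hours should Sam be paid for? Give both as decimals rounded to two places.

Tue: 05:31–15:44 = 10 h 13 min; less 45 min break → 9 h 28 min
Wed: 10:55–16:56 = 6 h 1 min; less 45 min break → 5 h 16 min
Thu: 07:36–12:28 = 4 h 52 min; less 45 min break → 4 h 7 min
Fri: 11:25–17:06 = 5 h 41 min; less 45 min break → 4 h 56 min
Sat: 10:31–15:10 = 4 h 39 min; less 45 min break → 3 h 54 min
Total worked: 27 h 41 min = 27.68 h.
Threshold 40 h → overtime 0 h 0 min, regular 27 h 41 min.

Regular 27.68 hours, overtime 0.00 hours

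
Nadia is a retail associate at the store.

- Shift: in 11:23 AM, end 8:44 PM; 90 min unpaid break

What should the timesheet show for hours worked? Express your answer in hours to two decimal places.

7.85 hours

Shift: 11:23 AM–8:44 PM = 9 h 21 min; less 90 min break → 7 h 51 min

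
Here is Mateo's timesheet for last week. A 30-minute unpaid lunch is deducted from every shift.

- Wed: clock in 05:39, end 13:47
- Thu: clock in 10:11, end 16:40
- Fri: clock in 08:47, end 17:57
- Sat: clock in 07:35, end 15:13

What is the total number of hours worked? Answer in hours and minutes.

Wed: 05:39–13:47 = 8 h 8 min; less 30 min break → 7 h 38 min
Thu: 10:11–16:40 = 6 h 29 min; less 30 min break → 5 h 59 min
Fri: 08:47–17:57 = 9 h 10 min; less 30 min break → 8 h 40 min
Sat: 07:35–15:13 = 7 h 38 min; less 30 min break → 7 h 8 min
Total: 7 h 38 min + 5 h 59 min + 8 h 40 min + 7 h 8 min = 29 h 25 min.

29 h 25 min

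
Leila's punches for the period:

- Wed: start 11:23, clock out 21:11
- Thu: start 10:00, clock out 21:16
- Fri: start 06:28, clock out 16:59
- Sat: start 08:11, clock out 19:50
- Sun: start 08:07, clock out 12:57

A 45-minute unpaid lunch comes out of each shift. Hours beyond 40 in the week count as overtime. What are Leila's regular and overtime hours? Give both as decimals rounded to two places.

Regular 40.00 hours, overtime 4.32 hours

Wed: 11:23–21:11 = 9 h 48 min; less 45 min break → 9 h 3 min
Thu: 10:00–21:16 = 11 h 16 min; less 45 min break → 10 h 31 min
Fri: 06:28–16:59 = 10 h 31 min; less 45 min break → 9 h 46 min
Sat: 08:11–19:50 = 11 h 39 min; less 45 min break → 10 h 54 min
Sun: 08:07–12:57 = 4 h 50 min; less 45 min break → 4 h 5 min
Total worked: 44 h 19 min = 44.32 h.
Threshold 40 h → overtime 4 h 19 min, regular 40 h 0 min.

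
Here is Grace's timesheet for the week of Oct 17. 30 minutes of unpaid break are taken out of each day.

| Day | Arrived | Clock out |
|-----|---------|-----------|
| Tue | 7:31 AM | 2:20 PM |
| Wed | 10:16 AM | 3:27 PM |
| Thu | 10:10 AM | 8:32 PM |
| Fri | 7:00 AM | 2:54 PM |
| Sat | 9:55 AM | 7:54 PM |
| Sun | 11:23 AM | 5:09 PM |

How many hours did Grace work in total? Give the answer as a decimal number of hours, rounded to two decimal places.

43.02 hours

Tue: 7:31 AM–2:20 PM = 6 h 49 min; less 30 min break → 6 h 19 min
Wed: 10:16 AM–3:27 PM = 5 h 11 min; less 30 min break → 4 h 41 min
Thu: 10:10 AM–8:32 PM = 10 h 22 min; less 30 min break → 9 h 52 min
Fri: 7:00 AM–2:54 PM = 7 h 54 min; less 30 min break → 7 h 24 min
Sat: 9:55 AM–7:54 PM = 9 h 59 min; less 30 min break → 9 h 29 min
Sun: 11:23 AM–5:09 PM = 5 h 46 min; less 30 min break → 5 h 16 min
Total: 6 h 19 min + 4 h 41 min + 9 h 52 min + 7 h 24 min + 9 h 29 min + 5 h 16 min = 43 h 1 min.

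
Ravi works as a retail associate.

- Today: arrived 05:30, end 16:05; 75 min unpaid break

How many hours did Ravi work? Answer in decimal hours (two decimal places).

9.33 hours

Today: 05:30–16:05 = 10 h 35 min; less 75 min break → 9 h 20 min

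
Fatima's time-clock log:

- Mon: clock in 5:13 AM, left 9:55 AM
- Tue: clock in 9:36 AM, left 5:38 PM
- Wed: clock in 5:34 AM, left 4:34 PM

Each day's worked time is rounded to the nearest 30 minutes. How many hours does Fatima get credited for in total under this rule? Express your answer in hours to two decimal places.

Mon: 5:13 AM–9:55 AM = 4 h 42 min → rounds to 4 h 30 min
Tue: 9:36 AM–5:38 PM = 8 h 2 min → rounds to 8 h 0 min
Wed: 5:34 AM–4:34 PM = 11 h 0 min → rounds to 11 h 0 min
Total credited: 23 h 30 min.

23.50 hours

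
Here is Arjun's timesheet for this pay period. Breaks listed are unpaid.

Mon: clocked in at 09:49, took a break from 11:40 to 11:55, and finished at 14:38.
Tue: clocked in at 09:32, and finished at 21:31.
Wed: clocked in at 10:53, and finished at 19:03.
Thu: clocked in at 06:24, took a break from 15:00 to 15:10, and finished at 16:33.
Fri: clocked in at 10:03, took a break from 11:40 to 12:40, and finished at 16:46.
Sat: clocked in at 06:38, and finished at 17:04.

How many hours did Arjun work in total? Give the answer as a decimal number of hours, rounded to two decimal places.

50.85 hours

Mon: 09:49–14:38 = 4 h 49 min; less 15 min break → 4 h 34 min
Tue: 09:32–21:31 = 11 h 59 min
Wed: 10:53–19:03 = 8 h 10 min
Thu: 06:24–16:33 = 10 h 9 min; less 10 min break → 9 h 59 min
Fri: 10:03–16:46 = 6 h 43 min; less 60 min break → 5 h 43 min
Sat: 06:38–17:04 = 10 h 26 min
Total: 4 h 34 min + 11 h 59 min + 8 h 10 min + 9 h 59 min + 5 h 43 min + 10 h 26 min = 50 h 51 min.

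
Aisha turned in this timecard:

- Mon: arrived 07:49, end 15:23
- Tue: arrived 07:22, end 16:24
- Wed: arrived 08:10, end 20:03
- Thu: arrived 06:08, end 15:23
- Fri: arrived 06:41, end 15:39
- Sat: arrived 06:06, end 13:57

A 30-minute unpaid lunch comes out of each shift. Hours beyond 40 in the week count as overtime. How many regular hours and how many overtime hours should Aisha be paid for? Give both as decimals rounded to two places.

Regular 40.00 hours, overtime 11.55 hours

Mon: 07:49–15:23 = 7 h 34 min; less 30 min break → 7 h 4 min
Tue: 07:22–16:24 = 9 h 2 min; less 30 min break → 8 h 32 min
Wed: 08:10–20:03 = 11 h 53 min; less 30 min break → 11 h 23 min
Thu: 06:08–15:23 = 9 h 15 min; less 30 min break → 8 h 45 min
Fri: 06:41–15:39 = 8 h 58 min; less 30 min break → 8 h 28 min
Sat: 06:06–13:57 = 7 h 51 min; less 30 min break → 7 h 21 min
Total worked: 51 h 33 min = 51.55 h.
Threshold 40 h → overtime 11 h 33 min, regular 40 h 0 min.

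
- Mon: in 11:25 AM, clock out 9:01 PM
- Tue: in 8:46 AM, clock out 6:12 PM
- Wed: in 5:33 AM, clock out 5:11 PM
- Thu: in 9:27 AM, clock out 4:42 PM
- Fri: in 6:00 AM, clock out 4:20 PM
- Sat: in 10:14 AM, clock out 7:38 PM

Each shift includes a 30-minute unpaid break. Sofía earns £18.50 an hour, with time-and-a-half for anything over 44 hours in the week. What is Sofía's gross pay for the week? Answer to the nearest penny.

£1109.54

Mon: 11:25 AM–9:01 PM = 9 h 36 min; less 30 min break → 9 h 6 min
Tue: 8:46 AM–6:12 PM = 9 h 26 min; less 30 min break → 8 h 56 min
Wed: 5:33 AM–5:11 PM = 11 h 38 min; less 30 min break → 11 h 8 min
Thu: 9:27 AM–4:42 PM = 7 h 15 min; less 30 min break → 6 h 45 min
Fri: 6:00 AM–4:20 PM = 10 h 20 min; less 30 min break → 9 h 50 min
Sat: 10:14 AM–7:38 PM = 9 h 24 min; less 30 min break → 8 h 54 min
Total worked: 54 h 39 min = 3279 min.
Regular 44 h 0 min = 2640 min at £18.50/h; overtime 10 h 39 min = 639 min at £27.75/h.
Pay = (2640 × £18.50 + 639 × £27.75) ÷ 60 = £1109.54.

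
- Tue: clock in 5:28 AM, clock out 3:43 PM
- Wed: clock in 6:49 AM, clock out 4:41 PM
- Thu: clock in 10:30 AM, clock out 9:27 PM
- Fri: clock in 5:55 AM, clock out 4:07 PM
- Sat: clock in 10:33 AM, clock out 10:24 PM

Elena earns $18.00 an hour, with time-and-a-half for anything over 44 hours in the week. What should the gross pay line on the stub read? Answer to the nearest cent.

Tue: 5:28 AM–3:43 PM = 10 h 15 min
Wed: 6:49 AM–4:41 PM = 9 h 52 min
Thu: 10:30 AM–9:27 PM = 10 h 57 min
Fri: 5:55 AM–4:07 PM = 10 h 12 min
Sat: 10:33 AM–10:24 PM = 11 h 51 min
Total worked: 53 h 7 min = 3187 min.
Regular 44 h 0 min = 2640 min at $18.00/h; overtime 9 h 7 min = 547 min at $27.00/h.
Pay = (2640 × $18.00 + 547 × $27.00) ÷ 60 = $1038.15.

$1038.15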